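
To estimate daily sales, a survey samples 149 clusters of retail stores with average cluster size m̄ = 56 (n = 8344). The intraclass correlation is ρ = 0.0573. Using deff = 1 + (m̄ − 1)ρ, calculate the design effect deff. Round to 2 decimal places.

deff = 1 + (56 − 1)·0.0573 = 1 + 3.1515 = 4.1515.

4.15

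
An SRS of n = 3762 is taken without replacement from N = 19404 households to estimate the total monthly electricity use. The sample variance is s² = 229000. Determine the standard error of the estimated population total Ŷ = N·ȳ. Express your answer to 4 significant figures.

Var(Ŷ) = N²·Var(ȳ) = N²·(1 − n/N)·s²/n.
f = 3762/19404 = 0.19387755; Var(ȳ) = 0.80612245·229000/3762 = 49.070186.
Var(Ŷ) = 19404² · 49.070186 = 1.8475672 × 10^10.
SE(Ŷ) = √(1.8475672 × 10^10) = 135900.

135900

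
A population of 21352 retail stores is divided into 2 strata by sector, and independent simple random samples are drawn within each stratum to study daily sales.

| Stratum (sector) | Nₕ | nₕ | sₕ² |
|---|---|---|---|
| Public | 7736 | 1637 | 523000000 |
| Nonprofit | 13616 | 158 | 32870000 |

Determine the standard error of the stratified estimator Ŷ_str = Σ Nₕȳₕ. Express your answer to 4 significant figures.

Var(Ŷ_str) = Σₕ Nₕ²(1 − fₕ)sₕ²/nₕ.
Public: 7736²·(1 − 1637/7736)·523000000/1637 = 1.5073986 × 10^13.
Nonprofit: 13616²·(1 − 158/13616)·32870000/158 = 3.8121737 × 10^13.
Sum = 5.3195723 × 10^13.
SE = √(5.3195723 × 10^13) = 7.294 × 10^6.

7.294 × 10^6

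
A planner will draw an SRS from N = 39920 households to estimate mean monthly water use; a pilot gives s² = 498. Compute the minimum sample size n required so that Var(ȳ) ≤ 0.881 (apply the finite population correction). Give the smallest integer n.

558

Without fpc, n₀ = s²/D = 498/0.881 = 565.2667.
With fpc, (1 − n/N)·s²/n ≤ D requires n ≥ n₀/(1 + n₀/N) = 565.2667/(1 + 565.2667/39920) = 557.3743.
Rounding up, n = 558.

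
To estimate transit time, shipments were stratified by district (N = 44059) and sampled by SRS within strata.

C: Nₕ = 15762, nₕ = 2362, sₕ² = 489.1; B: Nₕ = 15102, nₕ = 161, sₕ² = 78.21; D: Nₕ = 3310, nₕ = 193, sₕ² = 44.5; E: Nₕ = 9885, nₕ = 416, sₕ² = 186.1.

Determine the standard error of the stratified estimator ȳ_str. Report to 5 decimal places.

0.31905

Var(ȳ_str) = Σₕ Wₕ²(1 − fₕ)sₕ²/nₕ with Wₕ = Nₕ/N, N = 44059.
C: Wₕ = 0.35774757; term = 0.35774757²·(1 − 0.14985408)·489.1/2362 = 0.022530178.
B: Wₕ = 0.34276765; term = 0.34276765²·(1 − 0.01066084)·78.21/161 = 0.056465252.
D: Wₕ = 0.07512653; term = 0.07512653²·(1 − 0.05830816)·44.5/193 = 0.0012254574.
E: Wₕ = 0.22435825; term = 0.22435825²·(1 − 0.04208397)·186.1/416 = 0.021570716.
Sum = 0.1017916.
SE = √(0.1017916) = 0.31905.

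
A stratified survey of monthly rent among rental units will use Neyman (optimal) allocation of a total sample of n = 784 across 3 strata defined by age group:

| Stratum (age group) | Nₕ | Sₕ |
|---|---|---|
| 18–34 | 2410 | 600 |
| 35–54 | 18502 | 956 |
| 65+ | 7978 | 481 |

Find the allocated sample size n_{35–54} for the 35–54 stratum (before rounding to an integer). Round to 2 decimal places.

Neyman allocation: nₕ = n·NₕSₕ / Σⱼ NⱼSⱼ.
Σ NⱼSⱼ = 2410·600 + 18502·956 + 7978·481 = 2.297133 × 10^7.
n_{35–54} = 784·18502·956 / (2.297133 × 10^7) = 603.68.

603.68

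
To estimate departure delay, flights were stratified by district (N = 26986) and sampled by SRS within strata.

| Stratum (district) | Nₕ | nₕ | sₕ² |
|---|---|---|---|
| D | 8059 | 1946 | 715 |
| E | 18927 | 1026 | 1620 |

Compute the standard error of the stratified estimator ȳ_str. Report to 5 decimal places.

0.87147

Var(ȳ_str) = Σₕ Wₕ²(1 − fₕ)sₕ²/nₕ with Wₕ = Nₕ/N, N = 26986.
D: Wₕ = 0.29863633; term = 0.29863633²·(1 − 0.24146916)·715/1946 = 0.024855455.
E: Wₕ = 0.70136367; term = 0.70136367²·(1 − 0.05420827)·1620/1026 = 0.73459792.
Sum = 0.75945338.
SE = √(0.75945338) = 0.87147.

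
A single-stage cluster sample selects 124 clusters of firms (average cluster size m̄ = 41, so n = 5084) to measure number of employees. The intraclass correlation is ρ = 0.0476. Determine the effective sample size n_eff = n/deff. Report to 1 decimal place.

1750.7

deff = 1 + (41 − 1)·0.0476 = 1 + 1.904 = 2.904.
n_eff = 5084 / 2.904 = 1750.7.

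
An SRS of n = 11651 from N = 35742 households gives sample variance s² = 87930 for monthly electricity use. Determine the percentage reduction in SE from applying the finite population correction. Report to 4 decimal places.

17.9010

f = n/N = 11651/35742 = 0.32597504.
SE_no-fpc = √(s²/n) = 2.7471789; SE_fpc = √((1−f)s²/n) = 2.255407.
Ratio = √(1−f) = 0.82099023. Reduction = 100·(1 − 0.82099023) = 17.9010%.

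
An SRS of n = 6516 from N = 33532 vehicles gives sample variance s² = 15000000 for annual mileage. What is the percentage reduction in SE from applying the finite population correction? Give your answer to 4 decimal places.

f = n/N = 6516/33532 = 0.19432184.
SE_no-fpc = √(s²/n) = 47.979431; SE_fpc = √((1−f)s²/n) = 43.066134.
Ratio = √(1−f) = 0.89759577. Reduction = 100·(1 − 0.89759577) = 10.2404%.

10.2404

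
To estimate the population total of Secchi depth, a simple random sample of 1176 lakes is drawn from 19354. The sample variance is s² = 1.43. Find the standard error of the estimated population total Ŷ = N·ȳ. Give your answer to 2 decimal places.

654.07

Var(Ŷ) = N²·Var(ȳ) = N²·(1 − n/N)·s²/n.
f = 1176/19354 = 0.06076263; Var(ȳ) = 0.93923737·1.43/1176 = 0.0011420999.
Var(Ŷ) = 19354² · 0.0011420999 = 427804.72.
SE(Ŷ) = √(427804.72) = 654.07.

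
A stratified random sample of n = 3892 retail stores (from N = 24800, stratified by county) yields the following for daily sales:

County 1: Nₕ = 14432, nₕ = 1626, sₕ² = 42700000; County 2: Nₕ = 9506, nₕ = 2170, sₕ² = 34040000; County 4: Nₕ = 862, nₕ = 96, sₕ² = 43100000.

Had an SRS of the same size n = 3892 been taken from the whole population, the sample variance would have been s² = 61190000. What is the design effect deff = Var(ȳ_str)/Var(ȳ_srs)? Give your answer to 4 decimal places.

Var(ȳ_str) = Σ Wₕ²(1−fₕ)sₕ²/nₕ with Wₕ = Nₕ/24800:
  County 1: (14432/24800)²·(1−1626/14432)·42700000/1626 = 7891.2171
  County 2: (9506/24800)²·(1−2170/9506)·34040000/2170 = 1778.6217
  County 4: (862/24800)²·(1−96/862)·43100000/96 = 481.99076
  → Var(ȳ_str) = 10151.83.
Var(ȳ_srs) = (1 − 3892/24800)·61190000/3892 = 13254.655.
deff = 10151.83 / 13254.655 = 0.7659.

0.7659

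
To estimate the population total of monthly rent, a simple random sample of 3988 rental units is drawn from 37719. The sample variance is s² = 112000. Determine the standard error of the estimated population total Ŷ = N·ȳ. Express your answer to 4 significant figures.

189000

Var(Ŷ) = N²·Var(ȳ) = N²·(1 − n/N)·s²/n.
f = 3988/37719 = 0.10572921; Var(ȳ) = 0.89427079·112000/3988 = 25.114927.
Var(Ŷ) = 37719² · 25.114927 = 3.5731583 × 10^10.
SE(Ŷ) = √(3.5731583 × 10^10) = 189000.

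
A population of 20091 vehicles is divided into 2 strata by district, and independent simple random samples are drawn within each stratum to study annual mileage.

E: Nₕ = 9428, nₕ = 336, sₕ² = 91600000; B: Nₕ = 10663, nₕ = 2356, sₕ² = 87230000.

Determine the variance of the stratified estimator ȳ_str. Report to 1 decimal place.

66018.6

Var(ȳ_str) = Σₕ Wₕ²(1 − fₕ)sₕ²/nₕ with Wₕ = Nₕ/N, N = 20091.
E: Wₕ = 0.46926484; term = 0.46926484²·(1 − 0.03563852)·91600000/336 = 57893.804.
B: Wₕ = 0.53073516; term = 0.53073516²·(1 − 0.22095095)·87230000/2356 = 8124.7704.
Sum = 66018.574.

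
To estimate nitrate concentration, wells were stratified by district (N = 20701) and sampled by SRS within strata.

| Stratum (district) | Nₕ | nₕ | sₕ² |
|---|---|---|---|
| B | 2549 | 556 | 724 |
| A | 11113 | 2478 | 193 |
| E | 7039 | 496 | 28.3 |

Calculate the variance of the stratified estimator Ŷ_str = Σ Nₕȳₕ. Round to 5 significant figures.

Var(Ŷ_str) = Σₕ Nₕ²(1 − fₕ)sₕ²/nₕ.
B: 2549²·(1 − 556/2549)·724/556 = 6.6151685 × 10^6.
A: 11113²·(1 − 2478/11113)·193/2478 = 7.473941 × 10^6.
E: 7039²·(1 − 496/7039)·28.3/496 = 2.627802 × 10^6.
Sum = 1.6716912 × 10^7.

1.6717 × 10^7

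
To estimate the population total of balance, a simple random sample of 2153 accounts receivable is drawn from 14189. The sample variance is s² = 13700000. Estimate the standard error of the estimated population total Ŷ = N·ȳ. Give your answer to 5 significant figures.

1.0425 × 10^6

Var(Ŷ) = N²·Var(ȳ) = N²·(1 − n/N)·s²/n.
f = 2153/14189 = 0.15173726; Var(ȳ) = 0.84826274·13700000/2153 = 5397.6774.
Var(Ŷ) = 14189² · 5397.6774 = 1.0867021 × 10^12.
SE(Ŷ) = √(1.0867021 × 10^12) = 1.0425 × 10^6.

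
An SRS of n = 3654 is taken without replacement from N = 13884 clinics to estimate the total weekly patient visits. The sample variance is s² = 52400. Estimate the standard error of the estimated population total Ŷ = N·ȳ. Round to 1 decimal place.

45131.2

Var(Ŷ) = N²·Var(ȳ) = N²·(1 − n/N)·s²/n.
f = 3654/13884 = 0.26318064; Var(ȳ) = 0.73681936·52400/3654 = 10.56632.
Var(Ŷ) = 13884² · 10.56632 = 2.0368215 × 10^9.
SE(Ŷ) = √(2.0368215 × 10^9) = 45131.2.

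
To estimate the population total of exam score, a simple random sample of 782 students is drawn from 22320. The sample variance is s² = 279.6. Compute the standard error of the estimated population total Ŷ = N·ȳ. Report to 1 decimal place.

13110.4

Var(Ŷ) = N²·Var(ȳ) = N²·(1 − n/N)·s²/n.
f = 782/22320 = 0.03503584; Var(ȳ) = 0.96496416·279.6/782 = 0.34501788.
Var(Ŷ) = 22320² · 0.34501788 = 1.7188184 × 10^8.
SE(Ŷ) = √(1.7188184 × 10^8) = 13110.4.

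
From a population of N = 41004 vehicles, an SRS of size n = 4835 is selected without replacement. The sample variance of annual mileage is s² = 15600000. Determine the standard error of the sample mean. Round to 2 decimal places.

Under SRS without replacement, Var(ȳ) = (1 − f)·s²/n with f = n/N = 4835/41004 = 0.11791533.
Var(ȳ) = (1 − 0.11791533)·15600000/4835 = 0.88208467·3226.4736 = 2846.0229.
SE(ȳ) = √(2846.0229) = 53.35.

53.35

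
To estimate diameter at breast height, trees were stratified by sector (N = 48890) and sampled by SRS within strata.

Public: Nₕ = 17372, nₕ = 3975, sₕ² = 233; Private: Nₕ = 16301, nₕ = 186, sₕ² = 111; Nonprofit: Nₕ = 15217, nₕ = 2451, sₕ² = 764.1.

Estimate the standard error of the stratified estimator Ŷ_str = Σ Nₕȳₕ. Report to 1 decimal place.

Var(Ŷ_str) = Σₕ Nₕ²(1 − fₕ)sₕ²/nₕ.
Public: 17372²·(1 − 3975/17372)·233/3975 = 1.3641941 × 10^7.
Private: 16301²·(1 − 186/16301)·111/186 = 1.5676698 × 10^8.
Nonprofit: 15217²·(1 − 2451/15217)·764.1/2451 = 6.0560684 × 10^7.
Sum = 2.3096961 × 10^8.
SE = √(2.3096961 × 10^8) = 15197.7.

15197.7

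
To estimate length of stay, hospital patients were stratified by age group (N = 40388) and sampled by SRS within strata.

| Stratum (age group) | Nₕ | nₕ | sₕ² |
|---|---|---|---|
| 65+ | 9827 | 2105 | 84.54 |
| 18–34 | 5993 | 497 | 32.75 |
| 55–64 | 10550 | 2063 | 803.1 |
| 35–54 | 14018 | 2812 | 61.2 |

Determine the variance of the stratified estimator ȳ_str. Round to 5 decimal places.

0.02666

Var(ȳ_str) = Σₕ Wₕ²(1 − fₕ)sₕ²/nₕ with Wₕ = Nₕ/N, N = 40388.
65+: Wₕ = 0.24331485; term = 0.24331485²·(1 − 0.21420576)·84.54/2105 = 0.0018683412.
18–34: Wₕ = 0.14838566; term = 0.14838566²·(1 − 0.08293009)·32.75/497 = 0.0013305807.
55–64: Wₕ = 0.26121620; term = 0.26121620²·(1 − 0.19554502)·803.1/2063 = 0.021368418.
35–54: Wₕ = 0.34708329; term = 0.34708329²·(1 − 0.20059923)·61.2/2812 = 0.0020958881.
Sum = 0.026663228.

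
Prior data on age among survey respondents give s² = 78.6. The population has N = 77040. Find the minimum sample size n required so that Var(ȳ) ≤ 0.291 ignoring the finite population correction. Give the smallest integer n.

Without fpc, n₀ = s²/D = 78.6/0.291 = 270.1031.
Rounding up, n = 271.

271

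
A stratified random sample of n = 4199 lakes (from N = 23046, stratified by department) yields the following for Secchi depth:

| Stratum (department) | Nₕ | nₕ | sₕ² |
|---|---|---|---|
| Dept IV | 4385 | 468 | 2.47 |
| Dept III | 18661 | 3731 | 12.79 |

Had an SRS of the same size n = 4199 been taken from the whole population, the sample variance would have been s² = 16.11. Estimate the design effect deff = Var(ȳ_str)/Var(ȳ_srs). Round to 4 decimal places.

0.6275

Var(ȳ_str) = Σ Wₕ²(1−fₕ)sₕ²/nₕ with Wₕ = Nₕ/23046:
  Dept IV: (4385/23046)²·(1−468/4385)·2.47/468 = 1.706802 × 10^-4
  Dept III: (18661/23046)²·(1−3731/18661)·12.79/3731 = 0.0017982452
  → Var(ȳ_str) = 0.0019689254.
Var(ȳ_srs) = (1 − 4199/23046)·16.11/4199 = 0.0031375911.
deff = 0.0019689254 / 0.0031375911 = 0.6275.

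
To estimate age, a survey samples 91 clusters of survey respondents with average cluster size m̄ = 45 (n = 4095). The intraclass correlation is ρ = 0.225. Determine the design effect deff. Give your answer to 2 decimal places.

10.90

deff = 1 + (45 − 1)·0.225 = 1 + 9.9 = 10.9.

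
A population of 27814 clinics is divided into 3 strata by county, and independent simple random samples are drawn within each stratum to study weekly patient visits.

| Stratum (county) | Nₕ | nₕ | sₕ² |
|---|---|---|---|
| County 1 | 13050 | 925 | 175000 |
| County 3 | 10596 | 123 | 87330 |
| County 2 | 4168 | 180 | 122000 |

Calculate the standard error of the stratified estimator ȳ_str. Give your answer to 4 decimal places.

12.4541

Var(ȳ_str) = Σₕ Wₕ²(1 − fₕ)sₕ²/nₕ with Wₕ = Nₕ/N, N = 27814.
County 1: Wₕ = 0.46918818; term = 0.46918818²·(1 − 0.07088123)·175000/925 = 38.695608.
County 3: Wₕ = 0.38095923; term = 0.38095923²·(1 − 0.01160815)·87330/123 = 101.84612.
County 2: Wₕ = 0.14985259; term = 0.14985259²·(1 − 0.04318618)·122000/180 = 14.562746.
Sum = 155.10447.
SE = √(155.10447) = 12.4541.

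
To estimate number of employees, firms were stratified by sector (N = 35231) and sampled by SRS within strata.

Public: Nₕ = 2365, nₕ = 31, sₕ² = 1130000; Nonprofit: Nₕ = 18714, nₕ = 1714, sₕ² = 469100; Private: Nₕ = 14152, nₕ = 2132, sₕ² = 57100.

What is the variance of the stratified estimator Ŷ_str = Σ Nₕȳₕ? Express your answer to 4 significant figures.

2.928 × 10^11

Var(Ŷ_str) = Σₕ Nₕ²(1 − fₕ)sₕ²/nₕ.
Public: 2365²·(1 − 31/2365)·1130000/31 = 2.0120962 × 10^11.
Nonprofit: 18714²·(1 − 1714/18714)·469100/1714 = 8.7070324 × 10^10.
Private: 14152²·(1 − 2132/14152)·57100/2132 = 4.5558687 × 10^9.
Sum = 2.9283581 × 10^11.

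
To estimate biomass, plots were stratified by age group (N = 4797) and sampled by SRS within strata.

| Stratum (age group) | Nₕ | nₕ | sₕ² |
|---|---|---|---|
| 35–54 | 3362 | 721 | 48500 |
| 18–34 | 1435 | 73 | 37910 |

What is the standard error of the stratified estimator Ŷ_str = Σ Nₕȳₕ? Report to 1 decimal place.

40152.9

Var(Ŷ_str) = Σₕ Nₕ²(1 − fₕ)sₕ²/nₕ.
35–54: 3362²·(1 − 721/3362)·48500/721 = 5.9727259 × 10^8.
18–34: 1435²·(1 − 73/1435)·37910/73 = 1.0149857 × 10^9.
Sum = 1.6122583 × 10^9.
SE = √(1.6122583 × 10^9) = 40152.9.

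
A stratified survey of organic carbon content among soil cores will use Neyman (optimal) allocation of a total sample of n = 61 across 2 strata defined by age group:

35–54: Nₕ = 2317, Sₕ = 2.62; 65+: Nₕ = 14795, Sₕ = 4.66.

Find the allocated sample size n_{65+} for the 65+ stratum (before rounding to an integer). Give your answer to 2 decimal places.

56.06

Neyman allocation: nₕ = n·NₕSₕ / Σⱼ NⱼSⱼ.
Σ NⱼSⱼ = 2317·2.62 + 14795·4.66 = 75015.24.
n_{65+} = 61·14795·4.66 / 75015.24 = 56.06.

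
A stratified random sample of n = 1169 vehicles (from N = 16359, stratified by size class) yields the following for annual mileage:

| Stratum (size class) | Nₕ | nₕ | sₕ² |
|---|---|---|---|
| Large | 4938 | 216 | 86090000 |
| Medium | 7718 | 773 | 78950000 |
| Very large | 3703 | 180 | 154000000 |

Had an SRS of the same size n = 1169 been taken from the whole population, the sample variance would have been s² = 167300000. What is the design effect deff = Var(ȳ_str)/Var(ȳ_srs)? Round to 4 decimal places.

Var(ȳ_str) = Σ Wₕ²(1−fₕ)sₕ²/nₕ with Wₕ = Nₕ/16359:
  Large: (4938/16359)²·(1−216/4938)·86090000/216 = 34726.62
  Medium: (7718/16359)²·(1−773/7718)·78950000/773 = 20456.727
  Very large: (3703/16359)²·(1−180/3703)·154000000/180 = 41706.243
  → Var(ȳ_str) = 96889.59.
Var(ȳ_srs) = (1 − 1169/16359)·167300000/1169 = 132886.99.
deff = 96889.59 / 132886.99 = 0.7291.

0.7291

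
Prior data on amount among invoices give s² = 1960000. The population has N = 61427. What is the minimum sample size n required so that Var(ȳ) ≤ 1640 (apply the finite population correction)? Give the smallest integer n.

1173

Without fpc, n₀ = s²/D = 1960000/1640 = 1195.1220.
With fpc, (1 − n/N)·s²/n ≤ D requires n ≥ n₀/(1 + n₀/N) = 1195.1220/(1 + 1195.1220/61427) = 1172.3135.
Rounding up, n = 1173.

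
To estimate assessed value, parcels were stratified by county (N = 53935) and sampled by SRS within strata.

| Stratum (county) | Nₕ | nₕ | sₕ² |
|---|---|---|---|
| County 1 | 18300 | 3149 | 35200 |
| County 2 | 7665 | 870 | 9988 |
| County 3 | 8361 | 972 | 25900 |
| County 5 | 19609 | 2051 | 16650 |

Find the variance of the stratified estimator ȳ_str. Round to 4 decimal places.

2.7977

Var(ȳ_str) = Σₕ Wₕ²(1 − fₕ)sₕ²/nₕ with Wₕ = Nₕ/N, N = 53935.
County 1: Wₕ = 0.33929730; term = 0.33929730²·(1 − 0.17207650)·35200/3149 = 1.0654204.
County 2: Wₕ = 0.14211551; term = 0.14211551²·(1 − 0.11350294)·9988/870 = 0.20555097.
County 3: Wₕ = 0.15501993; term = 0.15501993²·(1 − 0.11625404)·25900/972 = 0.56589522.
County 5: Wₕ = 0.36356726; term = 0.36356726²·(1 − 0.10459483)·16650/2051 = 0.96081042.
Sum = 2.797677.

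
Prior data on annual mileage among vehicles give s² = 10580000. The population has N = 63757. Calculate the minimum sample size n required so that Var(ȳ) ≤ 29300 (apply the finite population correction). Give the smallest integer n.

Without fpc, n₀ = s²/D = 10580000/29300 = 361.0922.
With fpc, (1 − n/N)·s²/n ≤ D requires n ≥ n₀/(1 + n₀/N) = 361.0922/(1 + 361.0922/63757) = 359.0586.
Rounding up, n = 360.

360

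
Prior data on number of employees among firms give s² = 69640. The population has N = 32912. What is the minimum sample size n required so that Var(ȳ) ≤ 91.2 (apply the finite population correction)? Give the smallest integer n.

747

Without fpc, n₀ = s²/D = 69640/91.2 = 763.5965.
With fpc, (1 − n/N)·s²/n ≤ D requires n ≥ n₀/(1 + n₀/N) = 763.5965/(1 + 763.5965/32912) = 746.2819.
Rounding up, n = 747.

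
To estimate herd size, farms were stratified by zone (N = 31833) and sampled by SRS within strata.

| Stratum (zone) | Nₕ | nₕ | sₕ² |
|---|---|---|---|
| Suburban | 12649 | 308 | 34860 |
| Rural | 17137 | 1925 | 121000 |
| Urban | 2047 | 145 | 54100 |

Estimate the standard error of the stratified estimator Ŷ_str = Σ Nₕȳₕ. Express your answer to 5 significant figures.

188430

Var(Ŷ_str) = Σₕ Nₕ²(1 − fₕ)sₕ²/nₕ.
Suburban: 12649²·(1 − 308/12649)·34860/308 = 1.766783 × 10^10.
Rural: 17137²·(1 − 1925/17137)·121000/1925 = 1.6386106 × 10^10.
Urban: 2047²·(1 − 145/2047)·54100/145 = 1.4526387 × 10^9.
Sum = 3.5506575 × 10^10.
SE = √(3.5506575 × 10^10) = 188430.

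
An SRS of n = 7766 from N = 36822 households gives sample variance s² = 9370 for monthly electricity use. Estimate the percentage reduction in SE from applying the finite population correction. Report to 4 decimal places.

f = n/N = 7766/36822 = 0.21090652.
SE_no-fpc = √(s²/n) = 1.0984268; SE_fpc = √((1−f)s²/n) = 0.97574274.
Ratio = √(1−f) = 0.88830934. Reduction = 100·(1 − 0.88830934) = 11.1691%.

11.1691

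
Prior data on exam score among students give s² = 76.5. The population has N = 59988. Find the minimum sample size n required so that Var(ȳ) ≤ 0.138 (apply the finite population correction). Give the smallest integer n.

550

Without fpc, n₀ = s²/D = 76.5/0.138 = 554.3478.
With fpc, (1 − n/N)·s²/n ≤ D requires n ≥ n₀/(1 + n₀/N) = 554.3478/(1 + 554.3478/59988) = 549.2720.
Rounding up, n = 550.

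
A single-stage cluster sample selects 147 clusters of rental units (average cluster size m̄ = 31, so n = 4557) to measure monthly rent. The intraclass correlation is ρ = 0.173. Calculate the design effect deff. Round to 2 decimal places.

6.19

deff = 1 + (31 − 1)·0.173 = 1 + 5.19 = 6.19.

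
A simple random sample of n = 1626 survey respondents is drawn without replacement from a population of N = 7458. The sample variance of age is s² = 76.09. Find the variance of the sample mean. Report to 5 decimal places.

0.03659

Under SRS without replacement, Var(ȳ) = (1 − f)·s²/n with f = n/N = 1626/7458 = 0.21802092.
Var(ȳ) = (1 − 0.21802092)·76.09/1626 = 0.78197908·0.046795818 = 0.036593351.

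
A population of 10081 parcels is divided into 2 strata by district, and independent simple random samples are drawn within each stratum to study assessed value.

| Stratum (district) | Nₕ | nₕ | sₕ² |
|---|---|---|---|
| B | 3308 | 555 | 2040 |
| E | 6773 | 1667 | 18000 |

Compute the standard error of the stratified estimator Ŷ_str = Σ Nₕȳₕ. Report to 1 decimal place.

Var(Ŷ_str) = Σₕ Nₕ²(1 − fₕ)sₕ²/nₕ.
B: 3308²·(1 − 555/3308)·2040/555 = 3.3474099 × 10^7.
E: 6773²·(1 − 1667/6773)·18000/1667 = 3.7342105 × 10^8.
Sum = 4.0689515 × 10^8.
SE = √(4.0689515 × 10^8) = 20171.6.

20171.6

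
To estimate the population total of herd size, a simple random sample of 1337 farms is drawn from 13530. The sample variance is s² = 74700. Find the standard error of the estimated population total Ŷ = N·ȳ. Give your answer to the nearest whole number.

Var(Ŷ) = N²·Var(ȳ) = N²·(1 − n/N)·s²/n.
f = 1337/13530 = 0.09881744; Var(ȳ) = 0.90118256·74700/1337 = 50.350289.
Var(Ŷ) = 13530² · 50.350289 = 9.2171692 × 10^9.
SE(Ŷ) = √(9.2171692 × 10^9) = 96006.

96006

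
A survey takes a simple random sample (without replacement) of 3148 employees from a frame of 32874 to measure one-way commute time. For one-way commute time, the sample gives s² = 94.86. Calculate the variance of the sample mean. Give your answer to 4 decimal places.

0.0272

Under SRS without replacement, Var(ȳ) = (1 − f)·s²/n with f = n/N = 3148/32874 = 0.09575957.
Var(ȳ) = (1 − 0.09575957)·94.86/3148 = 0.90424043·0.030133418 = 0.027247855.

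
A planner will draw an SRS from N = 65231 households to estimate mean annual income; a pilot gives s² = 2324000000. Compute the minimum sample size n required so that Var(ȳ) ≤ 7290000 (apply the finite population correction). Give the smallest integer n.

Without fpc, n₀ = s²/D = 2324000000/7290000 = 318.7929.
With fpc, (1 − n/N)·s²/n ≤ D requires n ≥ n₀/(1 + n₀/N) = 318.7929/(1 + 318.7929/65231) = 317.2425.
Rounding up, n = 318.

318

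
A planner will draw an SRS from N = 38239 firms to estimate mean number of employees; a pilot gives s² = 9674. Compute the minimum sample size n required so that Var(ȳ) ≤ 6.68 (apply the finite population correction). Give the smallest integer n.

Without fpc, n₀ = s²/D = 9674/6.68 = 1448.2036.
With fpc, (1 − n/N)·s²/n ≤ D requires n ≥ n₀/(1 + n₀/N) = 1448.2036/(1 + 1448.2036/38239) = 1395.3580.
Rounding up, n = 1396.

1396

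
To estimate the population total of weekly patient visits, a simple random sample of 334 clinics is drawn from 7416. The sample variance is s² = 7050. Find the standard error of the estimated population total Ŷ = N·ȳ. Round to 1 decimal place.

33295.4

Var(Ŷ) = N²·Var(ȳ) = N²·(1 − n/N)·s²/n.
f = 334/7416 = 0.04503776; Var(ȳ) = 0.95496224·7050/334 = 20.157137.
Var(Ŷ) = 7416² · 20.157137 = 1.1085832 × 10^9.
SE(Ŷ) = √(1.1085832 × 10^9) = 33295.4.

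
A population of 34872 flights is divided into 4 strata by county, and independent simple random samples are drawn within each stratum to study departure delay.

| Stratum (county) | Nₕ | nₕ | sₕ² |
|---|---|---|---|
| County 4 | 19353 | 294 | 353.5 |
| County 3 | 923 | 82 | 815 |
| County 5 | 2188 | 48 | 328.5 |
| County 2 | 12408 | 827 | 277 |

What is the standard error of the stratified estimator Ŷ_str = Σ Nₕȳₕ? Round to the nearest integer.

Var(Ŷ_str) = Σₕ Nₕ²(1 − fₕ)sₕ²/nₕ.
County 4: 19353²·(1 − 294/19353)·353.5/294 = 4.434968 × 10^8.
County 3: 923²·(1 − 82/923)·815/82 = 7.7150981 × 10^6.
County 5: 2188²·(1 − 48/2188)·328.5/48 = 3.2044628 × 10^7.
County 2: 12408²·(1 − 827/12408)·277/827 = 4.8130692 × 10^7.
Sum = 5.3138722 × 10^8.
SE = √(5.3138722 × 10^8) = 23052.

23052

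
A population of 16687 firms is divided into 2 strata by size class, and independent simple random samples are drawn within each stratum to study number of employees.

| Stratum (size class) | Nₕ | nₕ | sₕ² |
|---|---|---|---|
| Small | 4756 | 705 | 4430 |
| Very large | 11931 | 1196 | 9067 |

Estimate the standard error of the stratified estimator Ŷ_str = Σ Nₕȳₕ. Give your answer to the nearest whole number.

Var(Ŷ_str) = Σₕ Nₕ²(1 − fₕ)sₕ²/nₕ.
Small: 4756²·(1 − 705/4756)·4430/705 = 1.2106503 × 10^8.
Very large: 11931²·(1 − 1196/11931)·9067/1196 = 9.7098234 × 10^8.
Sum = 1.0920474 × 10^9.
SE = √(1.0920474 × 10^9) = 33046.

33046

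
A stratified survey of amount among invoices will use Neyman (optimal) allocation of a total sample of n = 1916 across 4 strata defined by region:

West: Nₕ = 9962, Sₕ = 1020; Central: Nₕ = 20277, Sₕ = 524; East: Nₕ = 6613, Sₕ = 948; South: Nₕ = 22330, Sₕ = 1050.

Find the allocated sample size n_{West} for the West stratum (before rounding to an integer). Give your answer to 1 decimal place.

385.5

Neyman allocation: nₕ = n·NₕSₕ / Σⱼ NⱼSⱼ.
Σ NⱼSⱼ = 9962·1020 + 20277·524 + 6613·948 + 22330·1050 = 5.0502012 × 10^7.
n_{West} = 1916·9962·1020 / (5.0502012 × 10^7) = 385.5.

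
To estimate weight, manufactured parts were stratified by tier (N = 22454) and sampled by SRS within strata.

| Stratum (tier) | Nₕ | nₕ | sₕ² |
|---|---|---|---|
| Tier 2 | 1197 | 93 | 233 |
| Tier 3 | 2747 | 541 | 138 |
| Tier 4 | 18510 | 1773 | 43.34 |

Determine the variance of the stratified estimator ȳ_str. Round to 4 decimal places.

0.0247

Var(ȳ_str) = Σₕ Wₕ²(1 − fₕ)sₕ²/nₕ with Wₕ = Nₕ/N, N = 22454.
Tier 2: Wₕ = 0.05330899; term = 0.05330899²·(1 − 0.07769424)·233/93 = 0.0065667239.
Tier 3: Wₕ = 0.12233900; term = 0.12233900²·(1 − 0.19694212)·138/541 = 0.003065904.
Tier 4: Wₕ = 0.82435201; term = 0.82435201²·(1 − 0.09578606)·43.34/1773 = 0.015020236.
Sum = 0.024652864.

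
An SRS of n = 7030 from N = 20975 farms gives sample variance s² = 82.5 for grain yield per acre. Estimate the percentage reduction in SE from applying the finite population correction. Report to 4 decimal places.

18.4623

f = n/N = 7030/20975 = 0.33516091.
SE_no-fpc = √(s²/n) = 0.10833014; SE_fpc = √((1−f)s²/n) = 0.088329869.
Ratio = √(1−f) = 0.81537666. Reduction = 100·(1 − 0.81537666) = 18.4623%.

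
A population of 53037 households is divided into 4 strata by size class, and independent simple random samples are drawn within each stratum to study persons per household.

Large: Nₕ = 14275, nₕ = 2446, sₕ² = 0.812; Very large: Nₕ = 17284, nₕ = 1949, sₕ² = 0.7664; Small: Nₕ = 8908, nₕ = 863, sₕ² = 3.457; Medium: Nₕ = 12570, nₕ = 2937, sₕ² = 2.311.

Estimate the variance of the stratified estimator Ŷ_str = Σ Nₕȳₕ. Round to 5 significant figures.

542630

Var(Ŷ_str) = Σₕ Nₕ²(1 − fₕ)sₕ²/nₕ.
Large: 14275²·(1 − 2446/14275)·0.812/2446 = 56056.209.
Very large: 17284²·(1 − 1949/17284)·0.7664/1949 = 104224.95.
Small: 8908²·(1 − 863/8908)·3.457/863 = 287074.65.
Medium: 12570²·(1 − 2937/12570)·2.311/2937 = 95278.045.
Sum = 542633.85.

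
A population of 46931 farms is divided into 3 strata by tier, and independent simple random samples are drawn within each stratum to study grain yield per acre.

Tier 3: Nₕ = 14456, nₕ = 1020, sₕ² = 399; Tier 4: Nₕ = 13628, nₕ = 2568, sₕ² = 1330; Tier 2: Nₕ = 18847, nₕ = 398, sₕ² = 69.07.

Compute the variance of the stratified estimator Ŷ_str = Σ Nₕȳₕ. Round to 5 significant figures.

Var(Ŷ_str) = Σₕ Nₕ²(1 − fₕ)sₕ²/nₕ.
Tier 3: 14456²·(1 − 1020/14456)·399/1020 = 7.5978525 × 10^7.
Tier 4: 13628²·(1 − 2568/13628)·1330/2568 = 7.8062755 × 10^7.
Tier 2: 18847²·(1 − 398/18847)·69.07/398 = 6.0342242 × 10^7.
Sum = 2.1438352 × 10^8.

2.1438 × 10^8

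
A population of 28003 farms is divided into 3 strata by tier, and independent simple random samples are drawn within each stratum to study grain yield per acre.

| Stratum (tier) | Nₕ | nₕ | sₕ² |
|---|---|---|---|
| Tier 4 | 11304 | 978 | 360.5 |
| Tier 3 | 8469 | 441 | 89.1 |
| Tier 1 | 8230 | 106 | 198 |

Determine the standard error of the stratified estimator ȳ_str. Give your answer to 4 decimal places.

0.4813

Var(ȳ_str) = Σₕ Wₕ²(1 − fₕ)sₕ²/nₕ with Wₕ = Nₕ/N, N = 28003.
Tier 4: Wₕ = 0.40367104; term = 0.40367104²·(1 − 0.08651805)·360.5/978 = 0.054868307.
Tier 3: Wₕ = 0.30243188; term = 0.30243188²·(1 − 0.05207226)·89.1/441 = 0.017517394.
Tier 1: Wₕ = 0.29389708; term = 0.29389708²·(1 − 0.01287971)·198/106 = 0.15926486.
Sum = 0.23165056.
SE = √(0.23165056) = 0.4813.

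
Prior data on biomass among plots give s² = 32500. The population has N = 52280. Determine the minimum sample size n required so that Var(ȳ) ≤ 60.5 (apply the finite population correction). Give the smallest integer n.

Without fpc, n₀ = s²/D = 32500/60.5 = 537.1901.
With fpc, (1 − n/N)·s²/n ≤ D requires n ≥ n₀/(1 + n₀/N) = 537.1901/(1 + 537.1901/52280) = 531.7265.
Rounding up, n = 532.

532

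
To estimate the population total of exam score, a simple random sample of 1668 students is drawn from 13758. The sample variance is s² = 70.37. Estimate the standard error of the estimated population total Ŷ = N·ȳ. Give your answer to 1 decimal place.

Var(Ŷ) = N²·Var(ȳ) = N²·(1 − n/N)·s²/n.
f = 1668/13758 = 0.12123855; Var(ȳ) = 0.87876145·70.37/1668 = 0.037073407.
Var(Ŷ) = 13758² · 0.037073407 = 7.0173495 × 10^6.
SE(Ŷ) = √(7.0173495 × 10^6) = 2649.0.

2649.0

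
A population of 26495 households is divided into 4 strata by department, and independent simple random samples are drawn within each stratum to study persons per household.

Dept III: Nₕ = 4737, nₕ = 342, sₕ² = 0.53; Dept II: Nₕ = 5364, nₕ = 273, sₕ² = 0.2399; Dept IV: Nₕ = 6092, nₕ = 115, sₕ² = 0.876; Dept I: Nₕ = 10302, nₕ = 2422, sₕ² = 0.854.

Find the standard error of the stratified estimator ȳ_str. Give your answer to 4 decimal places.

0.0227

Var(ȳ_str) = Σₕ Wₕ²(1 − fₕ)sₕ²/nₕ with Wₕ = Nₕ/N, N = 26495.
Dept III: Wₕ = 0.17878845; term = 0.17878845²·(1 − 0.07219759)·0.53/342 = 4.596044 × 10^-5.
Dept II: Wₕ = 0.20245329; term = 0.20245329²·(1 − 0.05089485)·0.2399/273 = 3.4184688 × 10^-5.
Dept IV: Wₕ = 0.22993018; term = 0.22993018²·(1 − 0.01887722)·0.876/115 = 3.9511323 × 10^-4.
Dept I: Wₕ = 0.38882808; term = 0.38882808²·(1 − 0.23509998)·0.854/2422 = 4.0775909 × 10^-5.
Sum = 5.1603427 × 10^-4.
SE = √(5.1603427 × 10^-4) = 0.0227.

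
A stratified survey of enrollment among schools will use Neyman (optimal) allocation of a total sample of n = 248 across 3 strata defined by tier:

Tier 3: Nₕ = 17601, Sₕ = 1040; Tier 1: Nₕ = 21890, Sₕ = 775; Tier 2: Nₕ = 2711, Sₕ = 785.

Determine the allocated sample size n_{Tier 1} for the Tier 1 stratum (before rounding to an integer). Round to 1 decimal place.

Neyman allocation: nₕ = n·NₕSₕ / Σⱼ NⱼSⱼ.
Σ NⱼSⱼ = 17601·1040 + 21890·775 + 2711·785 = 3.7397925 × 10^7.
n_{Tier 1} = 248·21890·775 / (3.7397925 × 10^7) = 112.5.

112.5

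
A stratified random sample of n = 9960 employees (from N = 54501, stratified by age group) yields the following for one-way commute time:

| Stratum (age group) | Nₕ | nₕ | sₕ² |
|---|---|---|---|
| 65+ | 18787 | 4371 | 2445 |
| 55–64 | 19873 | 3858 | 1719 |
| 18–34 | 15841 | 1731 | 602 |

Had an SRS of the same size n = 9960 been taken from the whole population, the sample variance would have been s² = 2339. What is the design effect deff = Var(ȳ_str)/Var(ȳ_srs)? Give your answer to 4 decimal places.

Var(ȳ_str) = Σ Wₕ²(1−fₕ)sₕ²/nₕ with Wₕ = Nₕ/54501:
  65+: (18787/54501)²·(1−4371/18787)·2445/4371 = 0.051002484
  55–64: (19873/54501)²·(1−3858/19873)·1719/3858 = 0.047741393
  18–34: (15841/54501)²·(1−1731/15841)·602/1731 = 0.026169781
  → Var(ȳ_str) = 0.12491366.
Var(ȳ_srs) = (1 − 9960/54501)·2339/9960 = 0.19192271.
deff = 0.12491366 / 0.19192271 = 0.6509.

0.6509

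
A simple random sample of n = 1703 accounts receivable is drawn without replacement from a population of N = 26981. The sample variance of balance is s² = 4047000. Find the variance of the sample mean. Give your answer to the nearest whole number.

2226

Under SRS without replacement, Var(ȳ) = (1 − f)·s²/n with f = n/N = 1703/26981 = 0.06311849.
Var(ȳ) = (1 − 0.06311849)·4047000/1703 = 0.93688151·2376.3946 = 2226.4002.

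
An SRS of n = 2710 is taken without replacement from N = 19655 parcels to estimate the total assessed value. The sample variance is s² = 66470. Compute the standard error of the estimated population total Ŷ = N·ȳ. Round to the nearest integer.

90383

Var(Ŷ) = N²·Var(ȳ) = N²·(1 − n/N)·s²/n.
f = 2710/19655 = 0.13787840; Var(ȳ) = 0.86212160·66470/2710 = 21.145839.
Var(Ŷ) = 19655² · 21.145839 = 8.1690399 × 10^9.
SE(Ŷ) = √(8.1690399 × 10^9) = 90383.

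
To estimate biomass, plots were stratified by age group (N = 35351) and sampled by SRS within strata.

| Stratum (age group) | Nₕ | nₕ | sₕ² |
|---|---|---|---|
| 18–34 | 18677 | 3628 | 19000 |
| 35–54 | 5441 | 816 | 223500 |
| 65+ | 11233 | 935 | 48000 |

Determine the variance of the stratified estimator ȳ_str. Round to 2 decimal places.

Var(ȳ_str) = Σₕ Wₕ²(1 − fₕ)sₕ²/nₕ with Wₕ = Nₕ/N, N = 35351.
18–34: Wₕ = 0.52833017; term = 0.52833017²·(1 − 0.19424961)·19000/3628 = 1.1778709.
35–54: Wₕ = 0.15391361; term = 0.15391361²·(1 − 0.14997243)·223500/816 = 5.5153671.
65+: Wₕ = 0.31775622; term = 0.31775622²·(1 − 0.08323689)·48000/935 = 4.7519829.
Sum = 11.445221.

11.45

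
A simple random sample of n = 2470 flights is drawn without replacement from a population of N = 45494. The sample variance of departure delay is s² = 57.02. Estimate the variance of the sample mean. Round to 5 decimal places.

0.02183

Under SRS without replacement, Var(ȳ) = (1 − f)·s²/n with f = n/N = 2470/45494 = 0.05429287.
Var(ȳ) = (1 − 0.05429287)·57.02/2470 = 0.94570713·0.02308502 = 0.021831668.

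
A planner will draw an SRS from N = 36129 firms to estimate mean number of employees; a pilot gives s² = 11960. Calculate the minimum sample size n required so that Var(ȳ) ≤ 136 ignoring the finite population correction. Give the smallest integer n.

88

Without fpc, n₀ = s²/D = 11960/136 = 87.9412.
Rounding up, n = 88.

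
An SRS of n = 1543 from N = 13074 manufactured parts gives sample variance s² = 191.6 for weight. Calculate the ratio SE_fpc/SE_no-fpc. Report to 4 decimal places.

0.9391

f = n/N = 1543/13074 = 0.11802050.
SE_no-fpc = √(s²/n) = 0.35238287; SE_fpc = √((1−f)s²/n) = 0.33093602.
Ratio = √(1−f) = 0.93913764.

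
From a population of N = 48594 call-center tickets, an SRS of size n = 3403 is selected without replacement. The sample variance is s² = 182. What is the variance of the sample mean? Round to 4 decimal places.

0.0497

Under SRS without replacement, Var(ȳ) = (1 − f)·s²/n with f = n/N = 3403/48594 = 0.07002922.
Var(ȳ) = (1 − 0.07002922)·182/3403 = 0.92997078·0.053482222 = 0.049736903.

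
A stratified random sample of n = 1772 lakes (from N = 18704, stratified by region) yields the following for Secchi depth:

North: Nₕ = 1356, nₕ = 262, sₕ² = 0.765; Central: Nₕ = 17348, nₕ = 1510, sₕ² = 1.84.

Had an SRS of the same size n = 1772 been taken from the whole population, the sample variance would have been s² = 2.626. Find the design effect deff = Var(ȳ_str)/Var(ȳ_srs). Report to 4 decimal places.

0.7226

Var(ȳ_str) = Σ Wₕ²(1−fₕ)sₕ²/nₕ with Wₕ = Nₕ/18704:
  North: (1356/18704)²·(1−262/1356)·0.765/262 = 1.2381355 × 10^-5
  Central: (17348/18704)²·(1−1510/17348)·1.84/1510 = 9.5702138 × 10^-4
  → Var(ȳ_str) = 9.6940274 × 10^-4.
Var(ȳ_srs) = (1 − 1772/18704)·2.626/1772 = 0.0013415435.
deff = (9.6940274 × 10^-4) / 0.0013415435 = 0.7226.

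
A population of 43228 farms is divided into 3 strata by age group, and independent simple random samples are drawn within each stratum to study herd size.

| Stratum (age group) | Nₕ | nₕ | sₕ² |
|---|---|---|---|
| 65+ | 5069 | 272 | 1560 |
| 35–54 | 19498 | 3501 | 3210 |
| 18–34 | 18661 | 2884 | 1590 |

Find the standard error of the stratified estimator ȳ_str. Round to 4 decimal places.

Var(ȳ_str) = Σₕ Wₕ²(1 − fₕ)sₕ²/nₕ with Wₕ = Nₕ/N, N = 43228.
65+: Wₕ = 0.11726196; term = 0.11726196²·(1 − 0.05365950)·1560/272 = 0.074630683.
35–54: Wₕ = 0.45105025; term = 0.45105025²·(1 − 0.17955688)·3210/3501 = 0.15304222.
18–34: Wₕ = 0.43168779; term = 0.43168779²·(1 − 0.15454692)·1590/2884 = 0.086862219.
Sum = 0.31453512.
SE = √(0.31453512) = 0.5608.

0.5608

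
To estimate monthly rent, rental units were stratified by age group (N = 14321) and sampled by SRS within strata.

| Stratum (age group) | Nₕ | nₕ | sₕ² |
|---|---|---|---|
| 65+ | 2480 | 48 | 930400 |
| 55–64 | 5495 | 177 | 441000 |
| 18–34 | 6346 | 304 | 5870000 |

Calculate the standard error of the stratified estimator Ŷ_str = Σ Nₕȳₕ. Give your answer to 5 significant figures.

964410

Var(Ŷ_str) = Σₕ Nₕ²(1 − fₕ)sₕ²/nₕ.
65+: 2480²·(1 − 48/2480)·930400/48 = 1.1690786 × 10^11.
55–64: 5495²·(1 − 177/5495)·441000/177 = 7.2808377 × 10^10.
18–34: 6346²·(1 − 304/6346)·5870000/304 = 7.4036402 × 10^11.
Sum = 9.3008026 × 10^11.
SE = √(9.3008026 × 10^11) = 964410.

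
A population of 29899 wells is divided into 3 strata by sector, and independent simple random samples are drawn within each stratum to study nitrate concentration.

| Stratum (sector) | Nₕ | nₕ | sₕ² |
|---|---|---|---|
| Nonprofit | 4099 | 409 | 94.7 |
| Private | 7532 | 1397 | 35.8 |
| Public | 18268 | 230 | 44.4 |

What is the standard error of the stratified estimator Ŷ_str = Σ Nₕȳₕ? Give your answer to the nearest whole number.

8264

Var(Ŷ_str) = Σₕ Nₕ²(1 − fₕ)sₕ²/nₕ.
Nonprofit: 4099²·(1 − 409/4099)·94.7/409 = 3.5021195 × 10^6.
Private: 7532²·(1 − 1397/7532)·35.8/1397 = 1.184163 × 10^6.
Public: 18268²·(1 − 230/18268)·44.4/230 = 6.3611336 × 10^7.
Sum = 6.8297619 × 10^7.
SE = √(6.8297619 × 10^7) = 8264.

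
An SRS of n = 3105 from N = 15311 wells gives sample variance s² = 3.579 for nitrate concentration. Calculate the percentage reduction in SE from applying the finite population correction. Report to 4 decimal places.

f = n/N = 3105/15311 = 0.20279538.
SE_no-fpc = √(s²/n) = 0.033950803; SE_fpc = √((1−f)s²/n) = 0.030313421.
Ratio = √(1−f) = 0.89286316. Reduction = 100·(1 − 0.89286316) = 10.7137%.

10.7137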